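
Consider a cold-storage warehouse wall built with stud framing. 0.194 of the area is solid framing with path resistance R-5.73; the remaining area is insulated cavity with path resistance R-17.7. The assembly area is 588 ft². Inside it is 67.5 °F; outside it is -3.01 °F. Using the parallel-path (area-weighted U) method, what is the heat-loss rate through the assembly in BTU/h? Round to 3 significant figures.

3290 BTU/h

U_eff = 0.806/17.7 + 0.194/5.73 = 0.04554 + 0.03386 = 0.07939
R_eff = 1/U_eff = 12.6 ft²·°F·h/BTU
Q = 588 × (67.5 − (-3.01)) / 12.6 = 3292 BTU/h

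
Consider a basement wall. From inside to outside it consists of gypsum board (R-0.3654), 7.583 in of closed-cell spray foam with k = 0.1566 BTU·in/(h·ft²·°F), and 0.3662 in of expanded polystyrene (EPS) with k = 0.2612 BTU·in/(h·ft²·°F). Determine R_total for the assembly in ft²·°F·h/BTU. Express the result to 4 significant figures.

50.19 ft²·°F·h/BTU

7.583/0.1566 = 48.423
0.3662/0.2612 = 1.402
R_total = 0.3654 + 48.423 + 1.402 = 50.19 ft²·°F·h/BTU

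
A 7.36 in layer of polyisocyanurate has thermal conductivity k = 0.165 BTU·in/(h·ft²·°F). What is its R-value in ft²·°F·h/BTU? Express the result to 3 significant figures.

44.6 ft²·°F·h/BTU

R = L/k = 7.36/0.165 = 44.61 ft²·°F·h/BTU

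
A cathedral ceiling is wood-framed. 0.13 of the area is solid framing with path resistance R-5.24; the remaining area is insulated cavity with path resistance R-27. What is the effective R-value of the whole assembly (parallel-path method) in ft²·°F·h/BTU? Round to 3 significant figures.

17.5 ft²·°F·h/BTU

U_eff = 0.87/27 + 0.13/5.24 = 0.03222 + 0.02481 = 0.05703
R_eff = 1/U_eff = 17.53 ft²·°F·h/BTU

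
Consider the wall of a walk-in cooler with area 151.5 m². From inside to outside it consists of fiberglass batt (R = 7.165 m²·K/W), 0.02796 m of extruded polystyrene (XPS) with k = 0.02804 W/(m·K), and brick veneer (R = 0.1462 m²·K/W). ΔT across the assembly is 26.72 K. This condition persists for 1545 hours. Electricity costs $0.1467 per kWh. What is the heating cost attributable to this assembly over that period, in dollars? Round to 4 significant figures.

110.4 dollars

0.02796/0.02804 = 0.99715
R_total = 7.165 + 0.99715 + 0.1462 = 8.3083 m²·K/W
Q = 151.5 × 26.72 / 8.3083 = 487.23 W
E = 487.23 W × 1545 h / 1000 = 752.77 kWh
Cost = 752.77 × 0.1467 = $110.43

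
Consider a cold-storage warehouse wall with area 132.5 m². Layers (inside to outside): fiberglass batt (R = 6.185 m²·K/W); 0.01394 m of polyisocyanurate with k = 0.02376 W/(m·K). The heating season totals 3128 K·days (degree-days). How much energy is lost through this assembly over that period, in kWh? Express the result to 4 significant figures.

0.01394/0.02376 = 0.5867
R_total = 6.185 + 0.5867 = 6.7717 m²·K/W
E = A × HDD × 24 / R / 1000 = 132.5 × 3128 × 24 / 6.7717 / 1000 = 1468.9 kWh

1469 kWh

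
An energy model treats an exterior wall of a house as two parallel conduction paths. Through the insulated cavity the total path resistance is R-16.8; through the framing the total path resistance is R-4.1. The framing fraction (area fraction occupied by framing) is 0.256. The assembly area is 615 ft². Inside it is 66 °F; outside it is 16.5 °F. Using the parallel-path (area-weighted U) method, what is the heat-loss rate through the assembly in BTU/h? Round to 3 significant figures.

3250 BTU/h

U_eff = 0.744/16.8 + 0.256/4.1 = 0.04429 + 0.06244 = 0.1067
R_eff = 1/U_eff = 9.37 ft²·°F·h/BTU
Q = 615 × (66 − 16.5) / 9.37 = 3249 BTU/h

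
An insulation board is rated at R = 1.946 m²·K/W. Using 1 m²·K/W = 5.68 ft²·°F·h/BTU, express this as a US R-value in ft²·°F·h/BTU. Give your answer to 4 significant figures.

11.05 ft²·°F·h/BTU

R_US = 1.946 × 5.68 = 11.053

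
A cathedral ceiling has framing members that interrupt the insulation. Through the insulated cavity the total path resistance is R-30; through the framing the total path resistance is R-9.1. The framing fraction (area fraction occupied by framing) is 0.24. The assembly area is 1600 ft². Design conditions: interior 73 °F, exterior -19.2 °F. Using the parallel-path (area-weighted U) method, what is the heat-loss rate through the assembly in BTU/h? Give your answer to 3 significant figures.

7630 BTU/h

U_eff = 0.76/30 + 0.24/9.1 = 0.02533 + 0.02637 = 0.05171
R_eff = 1/U_eff = 19.34 ft²·°F·h/BTU
Q = 1600 × (73 − (-19.2)) / 19.34 = 7628 BTU/h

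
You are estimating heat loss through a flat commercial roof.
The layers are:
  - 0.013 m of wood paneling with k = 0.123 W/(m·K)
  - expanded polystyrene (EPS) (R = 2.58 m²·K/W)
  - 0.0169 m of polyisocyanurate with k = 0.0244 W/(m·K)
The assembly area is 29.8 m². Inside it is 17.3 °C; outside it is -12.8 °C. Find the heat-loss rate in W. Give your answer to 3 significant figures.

0.013/0.123 = 0.1057
0.0169/0.0244 = 0.6926
R_total = 0.1057 + 2.58 + 0.6926 = 3.378 m²·K/W
Q = A·ΔT/R = 29.8 × (17.3 − (-12.8)) / 3.378 = 265.5 W

266 W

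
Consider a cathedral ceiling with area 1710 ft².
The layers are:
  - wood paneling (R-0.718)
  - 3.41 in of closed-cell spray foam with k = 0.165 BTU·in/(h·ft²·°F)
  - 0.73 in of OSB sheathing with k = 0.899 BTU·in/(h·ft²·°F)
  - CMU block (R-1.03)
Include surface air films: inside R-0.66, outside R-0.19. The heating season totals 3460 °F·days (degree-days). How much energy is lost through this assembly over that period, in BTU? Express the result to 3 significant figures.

5900000 BTU

3.41/0.165 = 20.67
0.73/0.899 = 0.812
R_total = 0.66 + 0.718 + 20.67 + 0.812 + 1.03 + 0.19 = 24.08 ft²·°F·h/BTU
E = A × HDD × 24 / R = 1710 × 3460 × 24 / 24.08 = 5898000 BTU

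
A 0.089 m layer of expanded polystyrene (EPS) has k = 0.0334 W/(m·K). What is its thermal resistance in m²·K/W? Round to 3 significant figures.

R = L/k = 0.089/0.0334 = 2.665 m²·K/W

2.66 m²·K/W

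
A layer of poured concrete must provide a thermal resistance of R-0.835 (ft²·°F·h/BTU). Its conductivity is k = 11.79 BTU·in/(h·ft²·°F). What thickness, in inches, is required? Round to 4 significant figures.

L = R × k = 0.835 × 11.79 = 9.8446 in

9.845 in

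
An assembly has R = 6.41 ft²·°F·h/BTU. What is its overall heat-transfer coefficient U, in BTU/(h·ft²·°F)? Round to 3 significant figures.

U = 1/R = 1/6.41 = 0.156

0.156 BTU/(h·ft²·°F)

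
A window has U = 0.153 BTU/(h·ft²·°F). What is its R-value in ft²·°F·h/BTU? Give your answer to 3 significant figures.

R = 1/U = 1/0.153 = 6.536

6.54 ft²·°F·h/BTU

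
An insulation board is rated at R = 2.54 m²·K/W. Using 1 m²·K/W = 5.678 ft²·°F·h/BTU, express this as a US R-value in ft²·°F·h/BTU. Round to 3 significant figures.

R_US = 2.54 × 5.678 = 14.42

14.4 ft²·°F·h/BTU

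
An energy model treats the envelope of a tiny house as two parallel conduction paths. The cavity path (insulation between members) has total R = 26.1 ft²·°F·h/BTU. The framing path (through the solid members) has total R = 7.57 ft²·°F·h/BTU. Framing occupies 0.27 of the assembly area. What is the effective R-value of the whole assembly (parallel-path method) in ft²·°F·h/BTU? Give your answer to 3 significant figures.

15.7 ft²·°F·h/BTU

U_eff = 0.73/26.1 + 0.27/7.57 = 0.02797 + 0.03567 = 0.06364
R_eff = 1/U_eff = 15.71 ft²·°F·h/BTU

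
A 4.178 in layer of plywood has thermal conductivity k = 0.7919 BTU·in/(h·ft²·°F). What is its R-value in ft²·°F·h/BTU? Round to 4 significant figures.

R = L/k = 4.178/0.7919 = 5.2759 ft²·°F·h/BTU

5.276 ft²·°F·h/BTU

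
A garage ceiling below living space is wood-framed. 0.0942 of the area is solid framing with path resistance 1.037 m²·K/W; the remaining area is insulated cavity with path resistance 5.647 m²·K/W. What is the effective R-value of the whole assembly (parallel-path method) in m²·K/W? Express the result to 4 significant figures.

U_eff = 0.9058/5.647 + 0.0942/1.037 = 0.1604 + 0.090839 = 0.25124
R_eff = 1/U_eff = 3.9802 m²·K/W

3.980 m²·K/W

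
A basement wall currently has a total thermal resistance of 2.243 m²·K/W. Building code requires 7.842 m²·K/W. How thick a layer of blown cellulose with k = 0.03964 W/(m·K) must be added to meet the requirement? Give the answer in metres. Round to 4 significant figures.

ΔR = 7.842 − 2.243 = 5.599 m²·K/W
L = ΔR × k = 5.599 × 0.03964 = 0.22194 m

0.2219 m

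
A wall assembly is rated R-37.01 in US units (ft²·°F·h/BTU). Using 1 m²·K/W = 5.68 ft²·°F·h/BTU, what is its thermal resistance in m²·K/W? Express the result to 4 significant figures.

R_SI = 37.01/5.68 = 6.5158

6.516 m²·K/W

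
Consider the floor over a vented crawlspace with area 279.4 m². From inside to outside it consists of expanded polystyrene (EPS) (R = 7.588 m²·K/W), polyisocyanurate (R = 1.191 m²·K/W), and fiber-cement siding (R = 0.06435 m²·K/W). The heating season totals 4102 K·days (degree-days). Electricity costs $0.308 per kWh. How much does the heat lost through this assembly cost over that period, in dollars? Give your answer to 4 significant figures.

958.0 dollars

R_total = 7.588 + 1.191 + 0.06435 = 8.8434 m²·K/W
E = A × HDD × 24 / R / 1000 = 279.4 × 4102 × 24 / 8.8434 / 1000 = 3110.4 kWh
Cost = 3110.4 × 0.308 = $958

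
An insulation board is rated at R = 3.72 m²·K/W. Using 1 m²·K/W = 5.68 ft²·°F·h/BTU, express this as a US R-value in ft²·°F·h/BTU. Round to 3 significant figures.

R_US = 3.72 × 5.68 = 21.13

21.1 ft²·°F·h/BTU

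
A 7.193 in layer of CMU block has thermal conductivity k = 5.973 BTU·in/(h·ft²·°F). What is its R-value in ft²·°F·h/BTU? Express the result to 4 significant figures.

1.204 ft²·°F·h/BTU

R = L/k = 7.193/5.973 = 1.2043 ft²·°F·h/BTU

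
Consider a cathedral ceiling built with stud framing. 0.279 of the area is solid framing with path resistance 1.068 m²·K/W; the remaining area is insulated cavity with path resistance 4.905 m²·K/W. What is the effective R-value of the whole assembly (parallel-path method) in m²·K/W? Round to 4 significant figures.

2.450 m²·K/W

U_eff = 0.721/4.905 + 0.279/1.068 = 0.14699 + 0.26124 = 0.40823
R_eff = 1/U_eff = 2.4496 m²·K/W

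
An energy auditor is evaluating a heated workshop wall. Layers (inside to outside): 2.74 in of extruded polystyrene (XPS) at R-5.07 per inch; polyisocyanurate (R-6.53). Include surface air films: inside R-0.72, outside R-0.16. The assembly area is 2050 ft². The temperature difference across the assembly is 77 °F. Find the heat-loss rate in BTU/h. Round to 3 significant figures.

2.74 × 5.07 = 13.89
R_total = 0.72 + 13.89 + 6.53 + 0.16 = 21.3 ft²·°F·h/BTU
Q = A·ΔT/R = 2050 × 77 / 21.3 = 7410 BTU/h

7410 BTU/h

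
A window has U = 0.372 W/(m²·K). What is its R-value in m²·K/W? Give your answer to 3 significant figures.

2.69 m²·K/W

R = 1/U = 1/0.372 = 2.688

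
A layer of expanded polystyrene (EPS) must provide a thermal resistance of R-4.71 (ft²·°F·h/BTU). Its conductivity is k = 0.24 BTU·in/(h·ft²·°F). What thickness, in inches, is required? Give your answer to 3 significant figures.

L = R × k = 4.71 × 0.24 = 1.13 in

1.13 in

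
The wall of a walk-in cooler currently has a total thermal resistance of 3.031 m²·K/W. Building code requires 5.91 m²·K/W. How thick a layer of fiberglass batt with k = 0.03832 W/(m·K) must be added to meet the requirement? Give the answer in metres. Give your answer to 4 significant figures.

0.1103 m

ΔR = 5.91 − 3.031 = 2.879 m²·K/W
L = ΔR × k = 2.879 × 0.03832 = 0.11032 m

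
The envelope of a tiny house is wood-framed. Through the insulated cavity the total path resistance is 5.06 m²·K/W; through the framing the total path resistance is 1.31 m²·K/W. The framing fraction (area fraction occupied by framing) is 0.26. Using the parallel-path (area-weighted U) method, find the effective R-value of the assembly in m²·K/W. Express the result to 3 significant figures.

U_eff = 0.74/5.06 + 0.26/1.31 = 0.1462 + 0.1985 = 0.3447
R_eff = 1/U_eff = 2.901 m²·K/W

2.90 m²·K/W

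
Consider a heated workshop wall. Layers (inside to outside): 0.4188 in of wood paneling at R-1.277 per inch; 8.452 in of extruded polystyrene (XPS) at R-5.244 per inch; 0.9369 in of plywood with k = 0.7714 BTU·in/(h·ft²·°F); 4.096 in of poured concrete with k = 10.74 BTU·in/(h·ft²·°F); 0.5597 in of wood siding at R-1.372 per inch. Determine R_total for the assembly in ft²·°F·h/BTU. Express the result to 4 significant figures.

0.4188 × 1.277 = 0.53481
8.452 × 5.244 = 44.322
0.9369/0.7714 = 1.2145
4.096/10.74 = 0.38138
0.5597 × 1.372 = 0.76791
R_total = 0.53481 + 44.322 + 1.2145 + 0.38138 + 0.76791 = 47.221 ft²·°F·h/BTU

47.22 ft²·°F·h/BTU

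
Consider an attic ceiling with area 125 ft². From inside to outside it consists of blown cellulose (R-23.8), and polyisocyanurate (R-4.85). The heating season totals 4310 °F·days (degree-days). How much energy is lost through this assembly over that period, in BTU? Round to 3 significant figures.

R_total = 23.8 + 4.85 = 28.65 ft²·°F·h/BTU
E = A × HDD × 24 / R = 125 × 4310 × 24 / 28.65 = 451300 BTU

451000 BTU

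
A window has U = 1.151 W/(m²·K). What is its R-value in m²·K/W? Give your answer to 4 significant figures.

0.8688 m²·K/W

R = 1/U = 1/1.151 = 0.86881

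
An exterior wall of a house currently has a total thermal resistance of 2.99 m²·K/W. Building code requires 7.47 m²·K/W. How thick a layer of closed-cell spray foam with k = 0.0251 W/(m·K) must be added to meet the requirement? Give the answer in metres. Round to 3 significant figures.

0.112 m

ΔR = 7.47 − 2.99 = 4.48 m²·K/W
L = ΔR × k = 4.48 × 0.0251 = 0.1124 m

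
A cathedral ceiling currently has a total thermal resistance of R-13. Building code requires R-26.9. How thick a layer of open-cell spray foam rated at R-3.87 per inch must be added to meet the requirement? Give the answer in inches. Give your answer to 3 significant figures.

3.59 in

ΔR = 26.9 − 13 = 13.9 ft²·°F·h/BTU
L = ΔR / (R/in) = 13.9/3.87 = 3.592 in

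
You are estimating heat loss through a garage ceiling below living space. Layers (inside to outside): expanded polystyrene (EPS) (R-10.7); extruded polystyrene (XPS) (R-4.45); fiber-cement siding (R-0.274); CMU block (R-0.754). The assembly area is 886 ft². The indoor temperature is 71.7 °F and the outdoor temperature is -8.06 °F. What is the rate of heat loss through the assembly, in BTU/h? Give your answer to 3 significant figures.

4370 BTU/h

R_total = 10.7 + 4.45 + 0.274 + 0.754 = 16.18 ft²·°F·h/BTU
Q = A·ΔT/R = 886 × (71.7 − (-8.06)) / 16.18 = 4368 BTU/h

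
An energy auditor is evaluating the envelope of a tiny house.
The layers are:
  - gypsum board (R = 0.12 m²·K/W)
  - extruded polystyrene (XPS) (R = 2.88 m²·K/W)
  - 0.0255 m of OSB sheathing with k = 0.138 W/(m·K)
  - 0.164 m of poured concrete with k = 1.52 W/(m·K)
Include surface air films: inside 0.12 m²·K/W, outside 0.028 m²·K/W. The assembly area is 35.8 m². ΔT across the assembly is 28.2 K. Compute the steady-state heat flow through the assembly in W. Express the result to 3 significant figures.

0.0255/0.138 = 0.1848
0.164/1.52 = 0.1079
R_total = 0.12 + 0.12 + 2.88 + 0.1848 + 0.1079 + 0.028 = 3.441 m²·K/W
Q = A·ΔT/R = 35.8 × 28.2 / 3.441 = 293.4 W

293 W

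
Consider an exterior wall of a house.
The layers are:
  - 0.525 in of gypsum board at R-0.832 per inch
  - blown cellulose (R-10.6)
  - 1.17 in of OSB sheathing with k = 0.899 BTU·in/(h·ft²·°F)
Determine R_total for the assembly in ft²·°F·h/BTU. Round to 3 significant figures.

0.525 × 0.832 = 0.4368
1.17/0.899 = 1.301
R_total = 0.4368 + 10.6 + 1.301 = 12.34 ft²·°F·h/BTU

12.3 ft²·°F·h/BTU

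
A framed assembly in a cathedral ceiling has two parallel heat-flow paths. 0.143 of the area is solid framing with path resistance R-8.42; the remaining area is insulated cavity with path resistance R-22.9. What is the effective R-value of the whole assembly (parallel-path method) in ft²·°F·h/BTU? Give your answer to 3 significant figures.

U_eff = 0.857/22.9 + 0.143/8.42 = 0.03742 + 0.01698 = 0.05441
R_eff = 1/U_eff = 18.38 ft²·°F·h/BTU

18.4 ft²·°F·h/BTU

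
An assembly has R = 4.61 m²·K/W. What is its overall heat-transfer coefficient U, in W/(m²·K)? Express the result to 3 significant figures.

U = 1/R = 1/4.61 = 0.2169

0.217 W/(m²·K)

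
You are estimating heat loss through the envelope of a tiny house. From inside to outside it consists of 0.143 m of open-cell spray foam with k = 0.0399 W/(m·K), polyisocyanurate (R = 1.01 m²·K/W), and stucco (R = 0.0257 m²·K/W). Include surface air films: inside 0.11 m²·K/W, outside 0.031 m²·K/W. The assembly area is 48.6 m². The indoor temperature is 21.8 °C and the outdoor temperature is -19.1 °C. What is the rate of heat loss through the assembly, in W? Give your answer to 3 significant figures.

418 W

0.143/0.0399 = 3.584
R_total = 0.11 + 3.584 + 1.01 + 0.0257 + 0.031 = 4.761 m²·K/W
Q = A·ΔT/R = 48.6 × (21.8 − (-19.1)) / 4.761 = 417.5 W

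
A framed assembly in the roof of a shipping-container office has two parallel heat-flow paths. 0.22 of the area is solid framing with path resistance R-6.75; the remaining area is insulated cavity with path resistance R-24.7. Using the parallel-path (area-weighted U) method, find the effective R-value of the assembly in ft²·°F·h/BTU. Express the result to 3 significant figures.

15.6 ft²·°F·h/BTU

U_eff = 0.78/24.7 + 0.22/6.75 = 0.03158 + 0.03259 = 0.06417
R_eff = 1/U_eff = 15.58 ft²·°F·h/BTU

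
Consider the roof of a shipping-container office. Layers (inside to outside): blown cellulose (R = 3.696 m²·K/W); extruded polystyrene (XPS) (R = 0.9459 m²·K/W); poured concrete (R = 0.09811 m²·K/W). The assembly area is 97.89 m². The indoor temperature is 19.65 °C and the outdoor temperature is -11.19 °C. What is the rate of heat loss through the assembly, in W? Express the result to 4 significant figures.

R_total = 3.696 + 0.9459 + 0.09811 = 4.74 m²·K/W
Q = A·ΔT/R = 97.89 × (19.65 − (-11.19)) / 4.74 = 636.9 W

636.9 W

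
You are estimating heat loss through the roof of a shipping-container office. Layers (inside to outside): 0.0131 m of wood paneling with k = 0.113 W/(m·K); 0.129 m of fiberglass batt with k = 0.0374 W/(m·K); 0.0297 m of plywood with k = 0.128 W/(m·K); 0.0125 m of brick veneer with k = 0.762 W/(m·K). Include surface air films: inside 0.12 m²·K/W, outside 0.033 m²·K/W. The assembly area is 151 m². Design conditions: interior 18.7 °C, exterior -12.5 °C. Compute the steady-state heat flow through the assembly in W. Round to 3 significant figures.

0.0131/0.113 = 0.1159
0.129/0.0374 = 3.449
0.0297/0.128 = 0.232
0.0125/0.762 = 0.0164
R_total = 0.12 + 0.1159 + 3.449 + 0.232 + 0.0164 + 0.033 = 3.967 m²·K/W
Q = A·ΔT/R = 151 × (18.7 − (-12.5)) / 3.967 = 1188 W

1190 W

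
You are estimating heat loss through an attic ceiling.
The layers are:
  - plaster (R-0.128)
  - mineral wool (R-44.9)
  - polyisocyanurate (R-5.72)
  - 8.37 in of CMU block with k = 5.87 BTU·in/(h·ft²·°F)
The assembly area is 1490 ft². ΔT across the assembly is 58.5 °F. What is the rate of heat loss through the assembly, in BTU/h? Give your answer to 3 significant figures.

8.37/5.87 = 1.426
R_total = 0.128 + 44.9 + 5.72 + 1.426 = 52.17 ft²·°F·h/BTU
Q = A·ΔT/R = 1490 × 58.5 / 52.17 = 1671 BTU/h

1670 BTU/h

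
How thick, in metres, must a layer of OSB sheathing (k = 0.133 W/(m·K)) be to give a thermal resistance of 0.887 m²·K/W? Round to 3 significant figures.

L = R·k = 0.887 × 0.133 = 0.118 m

0.118 m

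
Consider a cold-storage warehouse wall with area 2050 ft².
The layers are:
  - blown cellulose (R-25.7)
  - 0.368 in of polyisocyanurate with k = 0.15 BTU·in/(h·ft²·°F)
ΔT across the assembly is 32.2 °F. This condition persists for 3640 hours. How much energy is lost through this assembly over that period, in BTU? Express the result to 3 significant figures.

0.368/0.15 = 2.453
R_total = 25.7 + 2.453 = 28.15 ft²·°F·h/BTU
Q = 2050 × 32.2 / 28.15 = 2345 BTU/h
E = 2345 × 3640 = 8535000 BTU

8530000 BTU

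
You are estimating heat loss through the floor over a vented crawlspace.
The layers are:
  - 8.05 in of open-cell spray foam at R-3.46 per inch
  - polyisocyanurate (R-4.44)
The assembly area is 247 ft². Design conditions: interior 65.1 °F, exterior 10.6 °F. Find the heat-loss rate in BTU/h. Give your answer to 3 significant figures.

417 BTU/h

8.05 × 3.46 = 27.85
R_total = 27.85 + 4.44 = 32.29 ft²·°F·h/BTU
Q = A·ΔT/R = 247 × (65.1 − 10.6) / 32.29 = 416.9 BTU/h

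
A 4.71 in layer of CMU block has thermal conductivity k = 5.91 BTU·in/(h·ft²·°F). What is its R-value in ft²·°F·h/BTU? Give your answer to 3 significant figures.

R = L/k = 4.71/5.91 = 0.797 ft²·°F·h/BTU

0.797 ft²·°F·h/BTU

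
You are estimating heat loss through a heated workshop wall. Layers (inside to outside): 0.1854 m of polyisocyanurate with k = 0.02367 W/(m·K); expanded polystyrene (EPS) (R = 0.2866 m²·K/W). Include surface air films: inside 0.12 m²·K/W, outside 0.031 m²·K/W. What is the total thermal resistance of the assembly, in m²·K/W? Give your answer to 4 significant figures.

8.270 m²·K/W

0.1854/0.02367 = 7.8327
R_total = 0.12 + 7.8327 + 0.2866 + 0.031 = 8.2703 m²·K/W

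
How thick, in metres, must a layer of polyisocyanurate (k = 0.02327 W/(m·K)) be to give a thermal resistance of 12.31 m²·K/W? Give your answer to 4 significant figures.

0.2865 m

L = R·k = 12.31 × 0.02327 = 0.28645 m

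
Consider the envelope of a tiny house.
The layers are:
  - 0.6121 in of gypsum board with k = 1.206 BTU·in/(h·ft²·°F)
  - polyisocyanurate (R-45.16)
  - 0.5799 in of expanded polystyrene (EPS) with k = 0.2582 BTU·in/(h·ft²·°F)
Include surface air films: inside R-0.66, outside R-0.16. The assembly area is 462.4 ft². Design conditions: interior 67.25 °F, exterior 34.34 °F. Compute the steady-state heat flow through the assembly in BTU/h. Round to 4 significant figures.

312.3 BTU/h

0.6121/1.206 = 0.50755
0.5799/0.2582 = 2.2459
R_total = 0.66 + 0.50755 + 45.16 + 2.2459 + 0.16 = 48.733 ft²·°F·h/BTU
Q = A·ΔT/R = 462.4 × (67.25 − 34.34) / 48.733 = 312.26 BTU/h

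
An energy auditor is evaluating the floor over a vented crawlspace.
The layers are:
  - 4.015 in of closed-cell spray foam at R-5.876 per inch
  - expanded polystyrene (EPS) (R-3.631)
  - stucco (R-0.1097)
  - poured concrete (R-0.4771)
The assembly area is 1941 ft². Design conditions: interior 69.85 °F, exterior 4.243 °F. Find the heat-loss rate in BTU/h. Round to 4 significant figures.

4579 BTU/h

4.015 × 5.876 = 23.592
R_total = 23.592 + 3.631 + 0.1097 + 0.4771 = 27.81 ft²·°F·h/BTU
Q = A·ΔT/R = 1941 × (69.85 − 4.243) / 27.81 = 4579.1 BTU/h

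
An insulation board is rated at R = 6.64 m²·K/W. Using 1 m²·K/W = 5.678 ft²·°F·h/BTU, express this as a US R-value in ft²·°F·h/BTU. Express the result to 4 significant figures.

37.70 ft²·°F·h/BTU

R_US = 6.64 × 5.678 = 37.702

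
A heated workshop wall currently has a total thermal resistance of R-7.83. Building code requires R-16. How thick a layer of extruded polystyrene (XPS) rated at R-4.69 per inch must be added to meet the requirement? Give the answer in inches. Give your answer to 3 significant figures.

1.74 in

ΔR = 16 − 7.83 = 8.17 ft²·°F·h/BTU
L = ΔR / (R/in) = 8.17/4.69 = 1.742 in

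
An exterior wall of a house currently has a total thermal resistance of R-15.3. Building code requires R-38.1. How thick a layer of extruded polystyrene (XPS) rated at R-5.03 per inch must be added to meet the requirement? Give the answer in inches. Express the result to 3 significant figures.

ΔR = 38.1 − 15.3 = 22.8 ft²·°F·h/BTU
L = ΔR / (R/in) = 22.8/5.03 = 4.533 in

4.53 in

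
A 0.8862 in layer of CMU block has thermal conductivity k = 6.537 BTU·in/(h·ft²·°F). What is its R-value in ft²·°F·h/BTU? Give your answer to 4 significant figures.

R = L/k = 0.8862/6.537 = 0.13557 ft²·°F·h/BTU

0.1356 ft²·°F·h/BTU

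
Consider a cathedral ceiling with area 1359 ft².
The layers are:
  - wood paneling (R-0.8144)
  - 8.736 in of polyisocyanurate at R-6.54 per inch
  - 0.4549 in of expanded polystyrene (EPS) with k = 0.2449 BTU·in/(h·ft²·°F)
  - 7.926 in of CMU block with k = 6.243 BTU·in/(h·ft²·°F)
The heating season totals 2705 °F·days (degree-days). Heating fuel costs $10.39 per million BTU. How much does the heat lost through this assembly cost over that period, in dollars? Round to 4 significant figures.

8.736 × 6.54 = 57.133
0.4549/0.2449 = 1.8575
7.926/6.243 = 1.2696
R_total = 0.8144 + 57.133 + 1.8575 + 1.2696 = 61.075 ft²·°F·h/BTU
E = A × HDD × 24 / R = 1359 × 2705 × 24 / 61.075 = 1444600 BTU
Cost = 1444600/10⁶ × 10.39 = $15.009

15.01 dollars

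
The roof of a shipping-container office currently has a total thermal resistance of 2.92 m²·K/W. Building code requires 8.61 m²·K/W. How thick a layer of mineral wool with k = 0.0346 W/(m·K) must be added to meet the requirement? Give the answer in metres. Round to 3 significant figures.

ΔR = 8.61 − 2.92 = 5.69 m²·K/W
L = ΔR × k = 5.69 × 0.0346 = 0.1969 m

0.197 m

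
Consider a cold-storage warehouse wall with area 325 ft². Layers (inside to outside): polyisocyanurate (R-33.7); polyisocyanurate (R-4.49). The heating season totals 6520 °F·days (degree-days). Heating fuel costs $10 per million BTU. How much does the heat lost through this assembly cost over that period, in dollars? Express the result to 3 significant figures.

13.3 dollars

R_total = 33.7 + 4.49 = 38.19 ft²·°F·h/BTU
E = A × HDD × 24 / R = 325 × 6520 × 24 / 38.19 = 1332000 BTU
Cost = 1332000/10⁶ × 10 = $13.32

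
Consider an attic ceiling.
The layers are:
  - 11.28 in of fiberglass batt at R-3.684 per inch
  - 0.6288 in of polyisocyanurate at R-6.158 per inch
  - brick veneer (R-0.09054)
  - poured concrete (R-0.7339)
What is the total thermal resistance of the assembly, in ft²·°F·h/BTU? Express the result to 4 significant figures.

11.28 × 3.684 = 41.556
0.6288 × 6.158 = 3.8722
R_total = 41.556 + 3.8722 + 0.09054 + 0.7339 = 46.252 ft²·°F·h/BTU

46.25 ft²·°F·h/BTU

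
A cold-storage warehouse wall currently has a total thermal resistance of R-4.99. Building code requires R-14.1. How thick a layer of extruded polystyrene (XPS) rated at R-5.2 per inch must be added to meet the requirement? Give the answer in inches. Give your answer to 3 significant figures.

1.75 in

ΔR = 14.1 − 4.99 = 9.11 ft²·°F·h/BTU
L = ΔR / (R/in) = 9.11/5.2 = 1.752 in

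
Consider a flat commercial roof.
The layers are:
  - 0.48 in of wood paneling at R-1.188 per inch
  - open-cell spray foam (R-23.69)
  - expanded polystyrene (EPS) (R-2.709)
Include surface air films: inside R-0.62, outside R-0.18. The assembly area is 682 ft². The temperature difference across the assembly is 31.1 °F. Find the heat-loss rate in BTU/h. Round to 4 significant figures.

763.8 BTU/h

0.48 × 1.188 = 0.57024
R_total = 0.62 + 0.57024 + 23.69 + 2.709 + 0.18 = 27.769 ft²·°F·h/BTU
Q = A·ΔT/R = 682 × 31.1 / 27.769 = 763.8 BTU/h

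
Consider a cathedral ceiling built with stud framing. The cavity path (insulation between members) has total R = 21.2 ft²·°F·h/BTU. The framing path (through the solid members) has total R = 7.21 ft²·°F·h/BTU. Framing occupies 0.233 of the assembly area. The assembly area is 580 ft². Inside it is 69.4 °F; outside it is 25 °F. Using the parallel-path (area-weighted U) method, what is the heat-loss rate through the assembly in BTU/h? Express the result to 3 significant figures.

U_eff = 0.767/21.2 + 0.233/7.21 = 0.03618 + 0.03232 = 0.0685
R_eff = 1/U_eff = 14.6 ft²·°F·h/BTU
Q = 580 × (69.4 − 25) / 14.6 = 1764 BTU/h

1760 BTU/h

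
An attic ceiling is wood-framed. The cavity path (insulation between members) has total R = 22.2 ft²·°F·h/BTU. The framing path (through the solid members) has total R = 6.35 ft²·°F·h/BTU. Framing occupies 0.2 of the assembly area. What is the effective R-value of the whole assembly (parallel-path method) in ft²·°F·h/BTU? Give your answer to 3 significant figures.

U_eff = 0.8/22.2 + 0.2/6.35 = 0.03604 + 0.0315 = 0.06753
R_eff = 1/U_eff = 14.81 ft²·°F·h/BTU

14.8 ft²·°F·h/BTU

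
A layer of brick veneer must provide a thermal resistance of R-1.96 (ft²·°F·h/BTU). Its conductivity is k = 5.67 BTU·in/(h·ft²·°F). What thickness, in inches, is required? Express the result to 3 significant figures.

L = R × k = 1.96 × 5.67 = 11.11 in

11.1 in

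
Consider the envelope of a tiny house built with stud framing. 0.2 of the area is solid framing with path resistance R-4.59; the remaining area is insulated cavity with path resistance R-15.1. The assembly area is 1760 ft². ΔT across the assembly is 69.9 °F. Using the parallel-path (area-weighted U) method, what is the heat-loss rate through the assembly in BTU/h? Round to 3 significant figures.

U_eff = 0.8/15.1 + 0.2/4.59 = 0.05298 + 0.04357 = 0.09655
R_eff = 1/U_eff = 10.36 ft²·°F·h/BTU
Q = 1760 × 69.9 / 10.36 = 11880 BTU/h

11900 BTU/h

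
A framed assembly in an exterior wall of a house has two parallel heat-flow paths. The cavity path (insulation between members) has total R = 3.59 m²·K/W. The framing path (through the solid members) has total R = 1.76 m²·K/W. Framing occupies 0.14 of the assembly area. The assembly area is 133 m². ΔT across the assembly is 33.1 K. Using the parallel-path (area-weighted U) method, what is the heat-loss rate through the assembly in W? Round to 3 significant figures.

1400 W

U_eff = 0.86/3.59 + 0.14/1.76 = 0.2396 + 0.07955 = 0.3191
R_eff = 1/U_eff = 3.134 m²·K/W
Q = 133 × 33.1 / 3.134 = 1405 W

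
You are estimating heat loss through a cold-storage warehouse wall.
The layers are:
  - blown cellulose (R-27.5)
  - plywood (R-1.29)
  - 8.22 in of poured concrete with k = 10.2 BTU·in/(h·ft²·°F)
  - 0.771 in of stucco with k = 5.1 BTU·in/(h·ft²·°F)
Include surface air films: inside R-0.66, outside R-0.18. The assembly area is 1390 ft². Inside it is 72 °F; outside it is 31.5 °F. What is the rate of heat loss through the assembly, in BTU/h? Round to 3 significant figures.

1840 BTU/h

8.22/10.2 = 0.8059
0.771/5.1 = 0.1512
R_total = 0.66 + 27.5 + 1.29 + 0.8059 + 0.1512 + 0.18 = 30.59 ft²·°F·h/BTU
Q = A·ΔT/R = 1390 × (72 − 31.5) / 30.59 = 1840 BTU/h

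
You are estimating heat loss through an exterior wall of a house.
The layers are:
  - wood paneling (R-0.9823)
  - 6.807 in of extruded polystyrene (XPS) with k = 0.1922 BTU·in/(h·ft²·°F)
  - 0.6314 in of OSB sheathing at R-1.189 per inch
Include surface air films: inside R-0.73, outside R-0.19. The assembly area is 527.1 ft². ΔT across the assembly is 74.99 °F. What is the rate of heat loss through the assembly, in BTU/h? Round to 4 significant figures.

6.807/0.1922 = 35.416
0.6314 × 1.189 = 0.75073
R_total = 0.73 + 0.9823 + 35.416 + 0.75073 + 0.19 = 38.069 ft²·°F·h/BTU
Q = A·ΔT/R = 527.1 × 74.99 / 38.069 = 1038.3 BTU/h

1038 BTU/h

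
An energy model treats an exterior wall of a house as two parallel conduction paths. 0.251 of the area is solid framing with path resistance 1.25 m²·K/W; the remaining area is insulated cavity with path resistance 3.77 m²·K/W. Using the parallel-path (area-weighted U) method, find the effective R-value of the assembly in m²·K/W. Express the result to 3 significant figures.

2.50 m²·K/W

U_eff = 0.749/3.77 + 0.251/1.25 = 0.1987 + 0.2008 = 0.3995
R_eff = 1/U_eff = 2.503 m²·K/W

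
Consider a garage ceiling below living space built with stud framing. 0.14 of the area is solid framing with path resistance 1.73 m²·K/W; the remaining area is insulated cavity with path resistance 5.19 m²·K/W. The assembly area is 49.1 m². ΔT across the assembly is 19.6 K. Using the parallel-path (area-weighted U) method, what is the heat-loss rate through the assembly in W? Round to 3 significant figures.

U_eff = 0.86/5.19 + 0.14/1.73 = 0.1657 + 0.08092 = 0.2466
R_eff = 1/U_eff = 4.055 m²·K/W
Q = 49.1 × 19.6 / 4.055 = 237.3 W

237 W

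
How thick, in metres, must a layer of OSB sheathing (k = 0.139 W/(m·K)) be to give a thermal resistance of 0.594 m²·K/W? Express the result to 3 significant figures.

L = R·k = 0.594 × 0.139 = 0.08257 m

0.0826 m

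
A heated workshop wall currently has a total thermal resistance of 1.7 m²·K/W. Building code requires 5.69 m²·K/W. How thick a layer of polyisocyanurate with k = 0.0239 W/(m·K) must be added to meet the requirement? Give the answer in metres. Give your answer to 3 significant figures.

0.0954 m

ΔR = 5.69 − 1.7 = 3.99 m²·K/W
L = ΔR × k = 3.99 × 0.0239 = 0.09536 m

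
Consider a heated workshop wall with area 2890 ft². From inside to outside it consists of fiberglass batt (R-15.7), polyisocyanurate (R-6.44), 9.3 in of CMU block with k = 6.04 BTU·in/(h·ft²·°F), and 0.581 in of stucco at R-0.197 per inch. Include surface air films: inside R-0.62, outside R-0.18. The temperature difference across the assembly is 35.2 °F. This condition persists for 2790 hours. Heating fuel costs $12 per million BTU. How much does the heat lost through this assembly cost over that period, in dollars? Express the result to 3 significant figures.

9.3/6.04 = 1.54
0.581 × 0.197 = 0.1145
R_total = 0.62 + 15.7 + 6.44 + 1.54 + 0.1145 + 0.18 = 24.59 ft²·°F·h/BTU
Q = 2890 × 35.2 / 24.59 = 4136 BTU/h
E = 4136 × 2790 = 11540000 BTU
Cost = 11540000/10⁶ × 12 = $138.5

138 dollars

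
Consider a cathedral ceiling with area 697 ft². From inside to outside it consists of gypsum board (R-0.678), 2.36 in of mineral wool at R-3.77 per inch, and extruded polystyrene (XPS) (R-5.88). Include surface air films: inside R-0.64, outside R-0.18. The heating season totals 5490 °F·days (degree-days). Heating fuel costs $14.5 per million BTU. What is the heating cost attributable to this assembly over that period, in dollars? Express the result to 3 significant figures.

81.8 dollars

2.36 × 3.77 = 8.897
R_total = 0.64 + 0.678 + 8.897 + 5.88 + 0.18 = 16.28 ft²·°F·h/BTU
E = A × HDD × 24 / R = 697 × 5490 × 24 / 16.28 = 5643000 BTU
Cost = 5643000/10⁶ × 14.5 = $81.82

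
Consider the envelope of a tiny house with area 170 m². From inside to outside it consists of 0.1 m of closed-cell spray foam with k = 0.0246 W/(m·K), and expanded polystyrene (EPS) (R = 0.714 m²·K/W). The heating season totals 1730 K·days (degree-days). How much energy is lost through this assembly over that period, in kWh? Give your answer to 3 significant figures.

0.1/0.0246 = 4.065
R_total = 4.065 + 0.714 = 4.779 m²·K/W
E = A × HDD × 24 / R / 1000 = 170 × 1730 × 24 / 4.779 / 1000 = 1477 kWh

1480 kWh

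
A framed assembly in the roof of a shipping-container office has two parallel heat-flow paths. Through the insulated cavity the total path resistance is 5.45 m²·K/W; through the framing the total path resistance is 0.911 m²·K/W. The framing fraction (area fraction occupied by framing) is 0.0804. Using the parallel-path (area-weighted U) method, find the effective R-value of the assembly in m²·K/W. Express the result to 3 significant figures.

3.89 m²·K/W

U_eff = 0.9196/5.45 + 0.0804/0.911 = 0.1687 + 0.08825 = 0.257
R_eff = 1/U_eff = 3.891 m²·K/W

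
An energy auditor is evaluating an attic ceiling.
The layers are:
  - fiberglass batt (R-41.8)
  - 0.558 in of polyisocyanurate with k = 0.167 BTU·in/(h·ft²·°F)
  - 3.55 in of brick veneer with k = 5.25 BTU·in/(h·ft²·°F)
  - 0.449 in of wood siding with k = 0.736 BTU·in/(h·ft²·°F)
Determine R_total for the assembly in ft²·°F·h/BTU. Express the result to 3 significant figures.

46.4 ft²·°F·h/BTU

0.558/0.167 = 3.341
3.55/5.25 = 0.6762
0.449/0.736 = 0.6101
R_total = 41.8 + 3.341 + 0.6762 + 0.6101 = 46.43 ft²·°F·h/BTU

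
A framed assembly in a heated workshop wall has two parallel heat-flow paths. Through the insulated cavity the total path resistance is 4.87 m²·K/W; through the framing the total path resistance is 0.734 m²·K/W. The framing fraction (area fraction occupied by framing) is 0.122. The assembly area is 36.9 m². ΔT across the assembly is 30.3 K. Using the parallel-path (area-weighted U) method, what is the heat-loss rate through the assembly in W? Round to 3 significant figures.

U_eff = 0.878/4.87 + 0.122/0.734 = 0.1803 + 0.1662 = 0.3465
R_eff = 1/U_eff = 2.886 m²·K/W
Q = 36.9 × 30.3 / 2.886 = 387.4 W

387 W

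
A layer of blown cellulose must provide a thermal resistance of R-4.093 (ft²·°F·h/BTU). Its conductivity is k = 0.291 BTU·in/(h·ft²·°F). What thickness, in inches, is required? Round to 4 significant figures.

L = R × k = 4.093 × 0.291 = 1.1911 in

1.191 in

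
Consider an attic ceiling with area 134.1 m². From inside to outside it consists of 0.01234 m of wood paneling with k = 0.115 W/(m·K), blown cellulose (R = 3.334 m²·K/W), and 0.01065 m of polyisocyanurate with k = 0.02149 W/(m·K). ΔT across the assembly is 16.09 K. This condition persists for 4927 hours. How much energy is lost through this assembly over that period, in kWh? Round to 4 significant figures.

2700 kWh

0.01234/0.115 = 0.1073
0.01065/0.02149 = 0.49558
R_total = 0.1073 + 3.334 + 0.49558 = 3.9369 m²·K/W
Q = 134.1 × 16.09 / 3.9369 = 548.07 W
E = 548.07 W × 4927 h / 1000 = 2700.3 kWh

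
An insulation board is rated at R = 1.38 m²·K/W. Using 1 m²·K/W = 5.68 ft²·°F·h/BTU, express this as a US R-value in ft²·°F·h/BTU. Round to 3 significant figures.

7.84 ft²·°F·h/BTU

R_US = 1.38 × 5.68 = 7.838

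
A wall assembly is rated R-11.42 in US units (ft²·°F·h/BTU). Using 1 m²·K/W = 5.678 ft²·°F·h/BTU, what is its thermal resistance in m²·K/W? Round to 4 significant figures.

R_SI = 11.42/5.678 = 2.0113

2.011 m²·K/W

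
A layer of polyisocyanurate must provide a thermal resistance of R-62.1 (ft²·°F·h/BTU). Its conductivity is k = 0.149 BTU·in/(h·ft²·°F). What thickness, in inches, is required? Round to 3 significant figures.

L = R × k = 62.1 × 0.149 = 9.253 in

9.25 in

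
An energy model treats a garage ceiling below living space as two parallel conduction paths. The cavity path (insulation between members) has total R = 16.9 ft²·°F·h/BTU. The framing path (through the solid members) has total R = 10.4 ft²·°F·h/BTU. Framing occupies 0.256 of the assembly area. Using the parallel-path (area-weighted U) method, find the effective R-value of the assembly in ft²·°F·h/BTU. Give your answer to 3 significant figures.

14.6 ft²·°F·h/BTU

U_eff = 0.744/16.9 + 0.256/10.4 = 0.04402 + 0.02462 = 0.06864
R_eff = 1/U_eff = 14.57 ft²·°F·h/BTU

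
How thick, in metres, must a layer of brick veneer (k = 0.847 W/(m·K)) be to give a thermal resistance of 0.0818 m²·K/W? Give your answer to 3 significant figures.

L = R·k = 0.0818 × 0.847 = 0.06928 m

0.0693 m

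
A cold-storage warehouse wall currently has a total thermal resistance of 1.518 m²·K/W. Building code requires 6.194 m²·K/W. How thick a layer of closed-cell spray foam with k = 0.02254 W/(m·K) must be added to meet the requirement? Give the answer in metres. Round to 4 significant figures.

ΔR = 6.194 − 1.518 = 4.676 m²·K/W
L = ΔR × k = 4.676 × 0.02254 = 0.1054 m

0.1054 m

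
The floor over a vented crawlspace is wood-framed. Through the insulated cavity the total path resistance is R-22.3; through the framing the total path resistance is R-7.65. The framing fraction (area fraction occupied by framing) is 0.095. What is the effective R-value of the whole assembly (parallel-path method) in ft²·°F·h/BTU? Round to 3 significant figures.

18.9 ft²·°F·h/BTU

U_eff = 0.905/22.3 + 0.095/7.65 = 0.04058 + 0.01242 = 0.053
R_eff = 1/U_eff = 18.87 ft²·°F·h/BTU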